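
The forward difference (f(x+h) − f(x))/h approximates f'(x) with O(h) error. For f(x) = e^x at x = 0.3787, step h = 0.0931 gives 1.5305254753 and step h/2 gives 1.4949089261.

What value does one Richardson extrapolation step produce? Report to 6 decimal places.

The method has order 1: 2^1 = 2.
Weighted: 2.9898178522 − 1.5305254753 = 1.4592923769
Extrapolated: 1.4592923769 / 1 = 1.4592923769
Gap between inputs: 3.562e-02; correction applied: −0.0356165492.

1.459292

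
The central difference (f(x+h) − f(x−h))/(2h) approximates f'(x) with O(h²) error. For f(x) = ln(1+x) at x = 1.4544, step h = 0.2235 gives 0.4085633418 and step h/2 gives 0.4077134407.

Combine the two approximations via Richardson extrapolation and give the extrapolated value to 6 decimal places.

0.407430

Order 2 gives 2^r = 4 and 2^r − 1 = 3.
Difference of the inputs: 0.4077134407 − 0.4085633418 = -0.0008499011
Correction (A(h/2) − A(h))/(4 − 1) = (-0.0008499011)/3 = -0.0002833004
R = 0.4077134407 − 0.0002833004 = 0.4074301403
Correction |R − A(h/2)| = 2.833e-04; gap |A(h/2) − A(h)| = 8.499e-04.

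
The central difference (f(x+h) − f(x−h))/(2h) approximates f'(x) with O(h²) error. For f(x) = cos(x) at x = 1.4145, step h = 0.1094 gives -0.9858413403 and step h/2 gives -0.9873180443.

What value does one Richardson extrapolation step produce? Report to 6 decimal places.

-0.987810

r = 2, so 2^r = 4.
A(h/2) − A(h) = -0.9873180443 − (-0.9858413403) = -0.0014767040
Divide by 2^2 − 1 = 3: (-0.0014767040)/3 = -0.0004922347
R = A(h/2) + (A(h/2) − A(h))/3 = -0.9873180443 − 0.0004922347 = -0.9878102790
Gap between inputs: 1.477e-03; correction applied: −0.0004922347.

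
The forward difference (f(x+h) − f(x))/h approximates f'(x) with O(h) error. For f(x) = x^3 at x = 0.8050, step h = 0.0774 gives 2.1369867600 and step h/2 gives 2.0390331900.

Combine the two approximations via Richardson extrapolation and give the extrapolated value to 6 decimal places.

r = 1: numerator weight 2, denominator 1.
Numerator 2×A(h/2) − A(h) = 2×2.0390331900 − 2.1369867600 = 1.9410796200
R = 1.9410796200/1 = 1.9410796200
Shift from A(h/2): −0.0979535700.

1.941080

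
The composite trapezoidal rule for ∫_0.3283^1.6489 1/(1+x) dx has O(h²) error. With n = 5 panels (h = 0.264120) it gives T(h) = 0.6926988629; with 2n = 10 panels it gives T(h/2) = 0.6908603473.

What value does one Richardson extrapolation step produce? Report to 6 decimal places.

0.690248

Method order is 2; weight 2^2 = 4.
2^2·A(h/2) = 2.7634413892; minus A(h) gives 2.0707425263.
Denominator 4 − 1 = 3.
R = 2.0707425263/3 = 0.6902475088
Gap between inputs: 1.839e-03; correction applied: −0.0006128385.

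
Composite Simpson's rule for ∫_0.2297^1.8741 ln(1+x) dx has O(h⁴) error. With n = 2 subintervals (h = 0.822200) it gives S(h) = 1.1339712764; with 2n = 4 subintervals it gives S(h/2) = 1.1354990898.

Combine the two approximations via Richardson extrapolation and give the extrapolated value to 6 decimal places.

1.135601

r = 4, so 2^r = 16.
16 × 1.1354990898 = 18.1679854368; subtract 1.1339712764 → 17.0340141604
R = 17.0340141604/15 = 1.1356009440
Correction |R − A(h/2)| = 1.019e-04; gap |A(h/2) − A(h)| = 1.528e-03.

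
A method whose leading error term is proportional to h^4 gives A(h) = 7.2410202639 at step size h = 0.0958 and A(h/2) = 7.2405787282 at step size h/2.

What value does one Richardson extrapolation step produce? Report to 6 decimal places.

7.240549

r = 4: numerator weight 16, denominator 15.
2^4 × A(h/2) = 115.8492596512; minus A(h) gives 108.6082393873.
Divide by 2^4 − 1 = 15.
Extrapolated: 108.6082393873 / 15 = 7.2405492925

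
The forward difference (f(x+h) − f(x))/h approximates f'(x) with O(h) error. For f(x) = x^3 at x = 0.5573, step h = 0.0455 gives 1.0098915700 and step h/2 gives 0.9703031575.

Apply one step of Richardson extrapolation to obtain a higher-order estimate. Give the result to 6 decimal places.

Order 1 gives 2^r = 2 and 2^r − 1 = 1.
2^1×A(h/2) = 1.9406063150; minus A(h) gives 0.9307147450.
Divide by 2^1 − 1 = 1.
Result: 0.9307147450
Gap between inputs: 3.959e-02; correction applied: −0.0395884125.

0.930715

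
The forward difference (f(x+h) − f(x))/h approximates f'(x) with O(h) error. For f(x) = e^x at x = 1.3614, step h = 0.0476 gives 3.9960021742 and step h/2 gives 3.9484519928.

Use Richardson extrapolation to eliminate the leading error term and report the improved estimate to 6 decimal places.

Error is O(h^1); halving h shrinks it by 2^1 = 2.
Top: 2(3.9484519928) − (3.9960021742) = 3.9009018114
Extrapolated: 3.9009018114 / 1 = 3.9009018114
Correction |R − A(h/2)| = 4.755e-02; gap |A(h/2) − A(h)| = 4.755e-02.

3.900902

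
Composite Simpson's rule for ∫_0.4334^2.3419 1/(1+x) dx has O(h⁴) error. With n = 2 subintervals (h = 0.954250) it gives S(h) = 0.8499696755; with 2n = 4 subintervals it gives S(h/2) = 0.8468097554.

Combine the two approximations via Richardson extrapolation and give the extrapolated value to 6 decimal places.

Method order is 4; weight 2^4 = 16.
Weighted: 13.5489560864 − 0.8499696755 = 12.6989864109
12.6989864109 ÷ 15 = 0.8465990941

0.846599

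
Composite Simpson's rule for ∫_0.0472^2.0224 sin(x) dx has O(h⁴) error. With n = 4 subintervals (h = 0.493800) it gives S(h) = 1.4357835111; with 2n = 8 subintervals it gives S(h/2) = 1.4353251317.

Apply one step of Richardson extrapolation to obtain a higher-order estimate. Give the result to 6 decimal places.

1.435295

Leading term ∝ h^4; use weight 16 = 2^4.
Weighted: 22.9652021072 − 1.4357835111 = 21.5294185961
Divide by 2^4 − 1 = 15.
21.5294185961 ÷ 15 = 1.4352945731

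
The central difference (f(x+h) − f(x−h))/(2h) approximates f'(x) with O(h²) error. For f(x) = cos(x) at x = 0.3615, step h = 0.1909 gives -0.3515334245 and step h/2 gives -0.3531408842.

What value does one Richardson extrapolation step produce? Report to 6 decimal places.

-0.353677

Order 2 gives 2^r = 4 and 2^r − 1 = 3.
Top: 4(-0.3531408842) − (-0.3515334245) = -1.0610301123
R = (-1.0610301123)/3 = -0.3536767041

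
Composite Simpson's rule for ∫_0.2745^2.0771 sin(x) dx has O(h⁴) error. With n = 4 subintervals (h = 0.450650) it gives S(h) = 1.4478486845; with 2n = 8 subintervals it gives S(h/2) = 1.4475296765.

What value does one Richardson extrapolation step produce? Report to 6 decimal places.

1.447508

Error is O(h^4); halving h shrinks it by 2^4 = 16.
16·1.4475296765 = 23.1604748240; subtract 1.4478486845 → 21.7126261395
R = 21.7126261395/15 = 1.4475084093
Correction |R − A(h/2)| = 2.127e-05; gap |A(h/2) − A(h)| = 3.190e-04.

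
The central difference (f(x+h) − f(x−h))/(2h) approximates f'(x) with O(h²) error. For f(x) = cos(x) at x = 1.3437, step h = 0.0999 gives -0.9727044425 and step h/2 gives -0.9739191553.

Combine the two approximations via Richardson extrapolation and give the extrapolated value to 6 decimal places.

r = 2, so 2^r = 4.
Difference of the inputs: -0.9739191553 − (-0.9727044425) = -0.0012147128
Divide by 2^2 − 1 = 3: (-0.0012147128)/3 = -0.0004049043
R = A(h/2) + (A(h/2) − A(h))/3 = -0.9739191553 − 0.0004049043 = -0.9743240596

-0.974324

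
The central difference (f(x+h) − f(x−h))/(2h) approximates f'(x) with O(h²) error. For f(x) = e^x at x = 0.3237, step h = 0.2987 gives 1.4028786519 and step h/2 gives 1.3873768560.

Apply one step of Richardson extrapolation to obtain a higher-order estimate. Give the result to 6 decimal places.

r = 2, so 2^r = 4.
Weighted: 5.5495074240 − 1.4028786519 = 4.1466287721
Divide by 2^2 − 1 = 3.
Extrapolated: 4.1466287721 / 3 = 1.3822095907
Shift from A(h/2): −0.0051672653.

1.382210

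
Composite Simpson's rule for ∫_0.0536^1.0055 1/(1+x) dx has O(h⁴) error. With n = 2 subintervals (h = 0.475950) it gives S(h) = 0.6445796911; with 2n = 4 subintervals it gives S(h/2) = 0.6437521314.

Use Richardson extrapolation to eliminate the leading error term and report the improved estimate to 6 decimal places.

0.643697

With r = 4 the leading error scales as h^4, so the weight is 2^4 = 16.
16 × 0.6437521314 = 10.3000341024; 10.3000341024 − 0.6445796911 = 9.6554544113
Extrapolated: 9.6554544113 / 15 = 0.6436969608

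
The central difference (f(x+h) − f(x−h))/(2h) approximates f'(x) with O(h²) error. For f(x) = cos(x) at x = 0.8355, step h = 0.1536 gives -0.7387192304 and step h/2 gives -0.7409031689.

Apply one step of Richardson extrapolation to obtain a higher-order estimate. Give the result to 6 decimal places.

The method has order 2: 2^2 = 4.
Difference of the inputs: -0.7409031689 − (-0.7387192304) = -0.0021839385
Correction (A(h/2) − A(h))/(4 − 1) = (-0.0021839385)/3 = -0.0007279795
R = A(h/2) + (A(h/2) − A(h))/3 = -0.7409031689 − 0.0007279795 = -0.7416311484
Shift from A(h/2): −0.0007279795.

-0.741631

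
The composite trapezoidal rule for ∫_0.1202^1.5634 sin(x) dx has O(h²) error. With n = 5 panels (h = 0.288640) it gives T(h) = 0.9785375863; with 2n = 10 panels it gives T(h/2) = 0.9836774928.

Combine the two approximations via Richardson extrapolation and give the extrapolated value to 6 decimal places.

0.985391

Error is O(h^2); halving h shrinks it by 2^2 = 4.
4 × 0.9836774928 = 3.9347099712; 3.9347099712 − 0.9785375863 = 2.9561723849
Divide by 2^2 − 1 = 3.
(4 × 0.9836774928 − 0.9785375863)/(4 − 1) = 0.9853907950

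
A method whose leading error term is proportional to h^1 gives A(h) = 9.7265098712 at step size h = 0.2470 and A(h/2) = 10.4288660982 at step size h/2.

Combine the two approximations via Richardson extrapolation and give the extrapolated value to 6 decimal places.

Leading term ∝ h^1; use weight 2 = 2^1.
Top: 2(10.4288660982) − (9.7265098712) = 11.1312223252
11.1312223252 ÷ 1 = 11.1312223252
Gap between inputs: 7.024e-01; correction applied: +0.7023562270.

11.131222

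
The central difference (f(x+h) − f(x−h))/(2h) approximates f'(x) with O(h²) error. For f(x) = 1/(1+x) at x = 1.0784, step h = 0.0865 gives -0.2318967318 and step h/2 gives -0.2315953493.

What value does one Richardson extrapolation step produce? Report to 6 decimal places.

With r = 2 the leading error scales as h^2, so the weight is 2^2 = 4.
Top: 4(-0.2315953493) − (-0.2318967318) = -0.6944846654
Divide by 2^2 − 1 = 3.
So the Richardson estimate is -0.2314948885.

-0.231495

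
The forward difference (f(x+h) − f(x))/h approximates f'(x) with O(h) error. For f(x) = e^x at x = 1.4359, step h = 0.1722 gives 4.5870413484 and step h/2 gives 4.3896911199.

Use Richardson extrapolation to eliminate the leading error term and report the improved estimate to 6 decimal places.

4.192341

Error is O(h^1); halving h shrinks it by 2^1 = 2.
2 × 4.3896911199 − 4.5870413484 = 4.1923408914
Divide by 2^1 − 1 = 1.
Result: 4.1923408914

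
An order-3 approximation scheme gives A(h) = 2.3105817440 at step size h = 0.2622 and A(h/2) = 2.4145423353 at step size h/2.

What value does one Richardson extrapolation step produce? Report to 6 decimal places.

2.429394

Order 3 gives 2^r = 8 and 2^r − 1 = 7.
Difference of the inputs: 2.4145423353 − 2.3105817440 = 0.1039605913
Correction (A(h/2) − A(h))/(8 − 1) = 0.1039605913/7 = 0.0148515130
R = A(h/2) + (A(h/2) − A(h))/7 = 2.4145423353 + 0.0148515130 = 2.4293938483
Correction |R − A(h/2)| = 1.485e-02; gap |A(h/2) − A(h)| = 1.040e-01.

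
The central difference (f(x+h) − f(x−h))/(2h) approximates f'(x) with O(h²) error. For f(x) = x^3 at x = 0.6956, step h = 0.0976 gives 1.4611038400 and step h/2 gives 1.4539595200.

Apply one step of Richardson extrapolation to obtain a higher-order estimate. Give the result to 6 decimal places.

1.451578

The method has order 2: 2^2 = 4.
4·1.4539595200 = 5.8158380800; subtract 1.4611038400 → 4.3547342400
R = 4.3547342400/3 = 1.4515780800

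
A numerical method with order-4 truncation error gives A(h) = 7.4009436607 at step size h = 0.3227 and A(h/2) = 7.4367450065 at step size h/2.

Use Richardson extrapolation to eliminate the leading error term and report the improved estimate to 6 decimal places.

r = 4: numerator weight 16, denominator 15.
Difference of the inputs: 7.4367450065 − 7.4009436607 = 0.0358013458
Divide by 2^4 − 1 = 15: 0.0358013458/15 = 0.0023867564
R = A(h/2) + (A(h/2) − A(h))/15 = 7.4367450065 + 0.0023867564 = 7.4391317629
Gap between inputs: 3.580e-02; correction applied: +0.0023867564.

7.439132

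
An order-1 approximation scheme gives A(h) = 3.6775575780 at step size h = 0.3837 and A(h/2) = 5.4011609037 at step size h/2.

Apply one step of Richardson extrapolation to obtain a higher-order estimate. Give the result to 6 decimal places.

Order 1 gives 2^r = 2 and 2^r − 1 = 1.
2*5.4011609037 = 10.8023218074; subtract 3.6775575780 → 7.1247642294
(2*5.4011609037 − 3.6775575780)/(2 − 1) = 7.1247642294
Correction |R − A(h/2)| = 1.724e+00; gap |A(h/2) − A(h)| = 1.724e+00.

7.124764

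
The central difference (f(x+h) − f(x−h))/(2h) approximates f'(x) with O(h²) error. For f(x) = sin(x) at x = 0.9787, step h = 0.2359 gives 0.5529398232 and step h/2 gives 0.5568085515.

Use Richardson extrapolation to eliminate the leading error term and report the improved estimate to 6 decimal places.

0.558098

Error is O(h^2); halving h shrinks it by 2^2 = 4.
4 × 0.5568085515 = 2.2272342060; 2.2272342060 − 0.5529398232 = 1.6742943828
Denominator 4 − 1 = 3.
(4 × 0.5568085515 − 0.5529398232)/(4 − 1) = 0.5580981276
Correction |R − A(h/2)| = 1.290e-03; gap |A(h/2) − A(h)| = 3.869e-03.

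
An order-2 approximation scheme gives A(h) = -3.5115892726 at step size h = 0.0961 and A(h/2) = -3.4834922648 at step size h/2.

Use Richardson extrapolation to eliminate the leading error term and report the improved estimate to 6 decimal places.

-3.474127

With r = 2 the leading error scales as h^2, so the weight is 2^2 = 4.
A(h/2) − A(h) = -3.4834922648 − (-3.5115892726) = 0.0280970078
Correction (A(h/2) − A(h))/(4 − 1) = 0.0280970078/3 = 0.0093656693
R = A(h/2) + (A(h/2) − A(h))/3 = -3.4834922648 + 0.0093656693 = -3.4741265955
Correction |R − A(h/2)| = 9.366e-03; gap |A(h/2) − A(h)| = 2.810e-02.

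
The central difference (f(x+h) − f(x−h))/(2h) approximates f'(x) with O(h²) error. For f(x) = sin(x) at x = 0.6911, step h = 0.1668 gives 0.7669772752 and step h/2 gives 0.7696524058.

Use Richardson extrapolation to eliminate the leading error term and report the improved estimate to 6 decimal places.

0.770544

Order 2 gives 2^r = 4 and 2^r − 1 = 3.
Weighted: 3.0786096232 − 0.7669772752 = 2.3116323480
Divide by 2^2 − 1 = 3.
R = 2.3116323480/3 = 0.7705441160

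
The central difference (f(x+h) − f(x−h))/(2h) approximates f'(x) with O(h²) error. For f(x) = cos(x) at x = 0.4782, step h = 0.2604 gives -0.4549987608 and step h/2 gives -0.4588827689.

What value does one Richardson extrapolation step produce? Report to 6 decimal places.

-0.460177

Method order is 2; weight 2^2 = 4.
Difference of the inputs: -0.4588827689 − (-0.4549987608) = -0.0038840081
Correction (A(h/2) − A(h))/(4 − 1) = (-0.0038840081)/3 = -0.0012946694
R = A(h/2) + (A(h/2) − A(h))/3 = -0.4588827689 − 0.0012946694 = -0.4601774383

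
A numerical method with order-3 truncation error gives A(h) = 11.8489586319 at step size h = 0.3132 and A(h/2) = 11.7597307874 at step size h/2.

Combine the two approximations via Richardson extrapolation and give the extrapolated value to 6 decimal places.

11.746984

The method has order 3: 2^3 = 8.
Top: 8(11.7597307874) − (11.8489586319) = 82.2288876673
Denominator 8 − 1 = 7.
82.2288876673 ÷ 7 = 11.7469839525
Gap between inputs: 8.923e-02; correction applied: −0.0127468349.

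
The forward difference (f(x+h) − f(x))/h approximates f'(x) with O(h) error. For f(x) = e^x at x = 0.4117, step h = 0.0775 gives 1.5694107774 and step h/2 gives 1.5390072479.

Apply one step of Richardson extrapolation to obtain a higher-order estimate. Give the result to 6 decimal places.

The method has order 1: 2^1 = 2.
2×1.5390072479 = 3.0780144958; subtract 1.5694107774 → 1.5086037184
Denominator 2 − 1 = 1.
Extrapolated: 1.5086037184 / 1 = 1.5086037184

1.508604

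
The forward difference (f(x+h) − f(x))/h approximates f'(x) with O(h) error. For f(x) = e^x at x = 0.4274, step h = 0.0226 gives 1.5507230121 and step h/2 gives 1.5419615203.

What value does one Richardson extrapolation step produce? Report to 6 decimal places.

1.533200

The method has order 1: 2^1 = 2.
Top: 2(1.5419615203) − (1.5507230121) = 1.5332000285
Denominator 2 − 1 = 1.
1.5332000285 ÷ 1 = 1.5332000285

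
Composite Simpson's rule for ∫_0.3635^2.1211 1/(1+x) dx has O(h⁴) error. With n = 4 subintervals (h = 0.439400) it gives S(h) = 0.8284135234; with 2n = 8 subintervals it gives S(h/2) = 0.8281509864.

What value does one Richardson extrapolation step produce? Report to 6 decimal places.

Leading term ∝ h^4; use weight 16 = 2^4.
Top: 16(0.8281509864) − (0.8284135234) = 12.4220022590
R = 12.4220022590/15 = 0.8281334839
Shift from A(h/2): −0.0000175025.

0.828133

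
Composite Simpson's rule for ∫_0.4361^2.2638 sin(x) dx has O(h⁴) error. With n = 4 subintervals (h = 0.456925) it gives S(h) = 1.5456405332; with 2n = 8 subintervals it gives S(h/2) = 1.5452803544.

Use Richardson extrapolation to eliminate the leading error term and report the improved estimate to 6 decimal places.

1.545256

r = 4: numerator weight 16, denominator 15.
16*1.5452803544 − 1.5456405332 = 23.1788451372
(16*1.5452803544 − 1.5456405332)/(16 − 1) = 1.5452563425
Shift from A(h/2): −0.0000240119.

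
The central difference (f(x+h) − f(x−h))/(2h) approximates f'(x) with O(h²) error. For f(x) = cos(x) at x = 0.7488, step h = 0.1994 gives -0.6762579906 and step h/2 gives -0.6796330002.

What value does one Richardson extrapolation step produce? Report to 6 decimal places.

Error is O(h^2); halving h shrinks it by 2^2 = 4.
Top: 4(-0.6796330002) − (-0.6762579906) = -2.0422740102
Divide by 2^2 − 1 = 3.
Result: -0.6807580034

-0.680758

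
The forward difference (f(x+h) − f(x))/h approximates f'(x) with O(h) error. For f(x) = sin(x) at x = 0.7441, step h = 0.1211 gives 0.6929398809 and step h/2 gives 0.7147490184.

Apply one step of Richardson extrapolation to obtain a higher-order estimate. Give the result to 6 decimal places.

0.736558

r = 1: numerator weight 2, denominator 1.
A(h/2) − A(h) = 0.7147490184 − 0.6929398809 = 0.0218091375
Divide by 2^1 − 1 = 1: 0.0218091375/1 = 0.0218091375
R = A(h/2) + (A(h/2) − A(h))/1 = 0.7147490184 + 0.0218091375 = 0.7365581559
Correction |R − A(h/2)| = 2.181e-02; gap |A(h/2) − A(h)| = 2.181e-02.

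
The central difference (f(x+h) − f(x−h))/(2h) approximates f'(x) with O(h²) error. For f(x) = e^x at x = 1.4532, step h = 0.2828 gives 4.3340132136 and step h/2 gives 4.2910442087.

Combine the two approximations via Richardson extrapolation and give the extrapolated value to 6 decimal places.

4.276721

Method order is 2; weight 2^2 = 4.
Weighted: 17.1641768348 − 4.3340132136 = 12.8301636212
Denominator 4 − 1 = 3.
Result: 4.2767212071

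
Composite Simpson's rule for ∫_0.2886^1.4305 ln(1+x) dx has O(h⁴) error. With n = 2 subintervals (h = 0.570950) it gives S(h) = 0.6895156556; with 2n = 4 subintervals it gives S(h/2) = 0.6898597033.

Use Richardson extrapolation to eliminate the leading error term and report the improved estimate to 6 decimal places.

0.689883

Order 4 gives 2^r = 16 and 2^r − 1 = 15.
16×0.6898597033 − 0.6895156556 = 10.3482395972
(16×0.6898597033 − 0.6895156556)/(16 − 1) = 0.6898826398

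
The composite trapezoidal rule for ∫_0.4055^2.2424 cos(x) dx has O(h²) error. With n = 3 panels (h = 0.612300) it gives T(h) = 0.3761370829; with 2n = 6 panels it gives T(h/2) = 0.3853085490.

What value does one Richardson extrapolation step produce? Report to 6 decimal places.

0.388366

Method order is 2; weight 2^2 = 4.
Weighted: 1.5412341960 − 0.3761370829 = 1.1650971131
Denominator 4 − 1 = 3.
Extrapolated: 1.1650971131 / 3 = 0.3883657044
Gap between inputs: 9.171e-03; correction applied: +0.0030571554.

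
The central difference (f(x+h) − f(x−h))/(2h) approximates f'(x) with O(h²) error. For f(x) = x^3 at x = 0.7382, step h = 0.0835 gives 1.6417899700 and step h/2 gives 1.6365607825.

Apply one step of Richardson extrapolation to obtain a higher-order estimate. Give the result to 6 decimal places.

1.634818

With r = 2 the leading error scales as h^2, so the weight is 2^2 = 4.
2^2*A(h/2) = 6.5462431300; minus A(h) gives 4.9044531600.
Divide by 2^2 − 1 = 3.
Extrapolated: 4.9044531600 / 3 = 1.6348177200
Gap between inputs: 5.229e-03; correction applied: −0.0017430625.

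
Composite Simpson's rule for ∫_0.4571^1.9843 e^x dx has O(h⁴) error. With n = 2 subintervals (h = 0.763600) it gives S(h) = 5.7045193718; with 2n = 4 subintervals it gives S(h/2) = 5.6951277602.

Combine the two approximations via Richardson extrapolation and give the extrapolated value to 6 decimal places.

5.694502

Method order is 4; weight 2^4 = 16.
Weighted: 91.1220441632 − 5.7045193718 = 85.4175247914
R = 85.4175247914/15 = 5.6945016528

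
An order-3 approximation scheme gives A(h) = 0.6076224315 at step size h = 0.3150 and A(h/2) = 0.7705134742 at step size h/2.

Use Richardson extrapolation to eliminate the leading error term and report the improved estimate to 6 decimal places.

Leading term ∝ h^3; use weight 8 = 2^3.
Weighted: 6.1641077936 − 0.6076224315 = 5.5564853621
R = 5.5564853621/7 = 0.7937836232

0.793784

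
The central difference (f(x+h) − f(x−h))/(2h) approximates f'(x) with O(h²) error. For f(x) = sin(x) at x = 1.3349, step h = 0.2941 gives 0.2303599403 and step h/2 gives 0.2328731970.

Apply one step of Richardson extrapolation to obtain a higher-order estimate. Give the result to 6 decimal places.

0.233711

r = 2: numerator weight 4, denominator 3.
4 × 0.2328731970 = 0.9314927880; subtract 0.2303599403 → 0.7011328477
R = 0.7011328477/3 = 0.2337109492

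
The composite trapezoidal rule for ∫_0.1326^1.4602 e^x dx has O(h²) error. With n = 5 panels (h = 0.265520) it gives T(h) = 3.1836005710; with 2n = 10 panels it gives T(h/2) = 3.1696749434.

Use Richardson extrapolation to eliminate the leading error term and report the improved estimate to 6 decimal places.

r = 2, so 2^r = 4.
Weighted: 12.6786997736 − 3.1836005710 = 9.4950992026
9.4950992026 ÷ 3 = 3.1650330675

3.165033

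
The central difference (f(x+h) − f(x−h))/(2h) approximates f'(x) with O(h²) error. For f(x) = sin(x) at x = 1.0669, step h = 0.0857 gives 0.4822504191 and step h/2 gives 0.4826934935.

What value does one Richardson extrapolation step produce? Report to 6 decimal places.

r = 2, so 2^r = 4.
4×0.4826934935 − 0.4822504191 = 1.4485235549
(4×0.4826934935 − 0.4822504191)/(4 − 1) = 0.4828411850

0.482841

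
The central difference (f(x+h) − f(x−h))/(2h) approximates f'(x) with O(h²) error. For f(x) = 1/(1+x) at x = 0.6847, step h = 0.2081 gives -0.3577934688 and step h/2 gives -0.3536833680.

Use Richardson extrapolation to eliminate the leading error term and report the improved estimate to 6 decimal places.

-0.352313

With r = 2 the leading error scales as h^2, so the weight is 2^2 = 4.
4·(-0.3536833680) = -1.4147334720; (-1.4147334720) − (-0.3577934688) = -1.0569400032
(-1.0569400032) ÷ 3 = -0.3523133344
Shift from A(h/2): +0.0013700336.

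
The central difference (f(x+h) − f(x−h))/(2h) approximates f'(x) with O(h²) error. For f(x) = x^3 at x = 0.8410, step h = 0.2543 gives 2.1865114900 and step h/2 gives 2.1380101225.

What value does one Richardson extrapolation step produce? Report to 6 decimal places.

2.121843

Error is O(h^2); halving h shrinks it by 2^2 = 4.
4×2.1380101225 − 2.1865114900 = 6.3655290000
Divide by 2^2 − 1 = 3.
Result: 2.1218430000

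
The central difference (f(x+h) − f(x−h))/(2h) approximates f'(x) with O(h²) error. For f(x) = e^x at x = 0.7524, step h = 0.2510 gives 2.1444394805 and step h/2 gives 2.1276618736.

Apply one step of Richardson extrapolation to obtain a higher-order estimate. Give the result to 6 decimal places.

Error is O(h^2); halving h shrinks it by 2^2 = 4.
4 × 2.1276618736 = 8.5106474944; subtract 2.1444394805 → 6.3662080139
R = 6.3662080139/3 = 2.1220693380

2.122069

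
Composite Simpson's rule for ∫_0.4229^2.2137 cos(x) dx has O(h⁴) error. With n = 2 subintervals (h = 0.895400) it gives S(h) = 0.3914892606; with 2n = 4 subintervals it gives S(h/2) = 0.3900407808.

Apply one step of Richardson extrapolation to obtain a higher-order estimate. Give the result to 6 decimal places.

The method has order 4: 2^4 = 16.
16*0.3900407808 = 6.2406524928; subtract 0.3914892606 → 5.8491632322
Denominator 16 − 1 = 15.
(16*0.3900407808 − 0.3914892606)/(16 − 1) = 0.3899442155

0.389944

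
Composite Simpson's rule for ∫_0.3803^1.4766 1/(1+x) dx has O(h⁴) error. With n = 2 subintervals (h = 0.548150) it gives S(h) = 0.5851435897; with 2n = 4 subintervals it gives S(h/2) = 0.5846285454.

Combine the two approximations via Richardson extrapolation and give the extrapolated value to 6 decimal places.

0.584594

The method has order 4: 2^4 = 16.
Top: 16(0.5846285454) − (0.5851435897) = 8.7689131367
8.7689131367 ÷ 15 = 0.5845942091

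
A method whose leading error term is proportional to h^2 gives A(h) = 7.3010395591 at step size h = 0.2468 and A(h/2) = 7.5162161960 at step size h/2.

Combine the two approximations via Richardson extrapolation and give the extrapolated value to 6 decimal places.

7.587942

Order 2 gives 2^r = 4 and 2^r − 1 = 3.
4 × 7.5162161960 = 30.0648647840; subtract 7.3010395591 → 22.7638252249
(4 × 7.5162161960 − 7.3010395591)/(4 − 1) = 7.5879417416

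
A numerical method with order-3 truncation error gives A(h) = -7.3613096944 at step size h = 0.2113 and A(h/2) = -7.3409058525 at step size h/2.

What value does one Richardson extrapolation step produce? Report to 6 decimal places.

-7.337991

With r = 3 the leading error scales as h^3, so the weight is 2^3 = 8.
8*(-7.3409058525) − (-7.3613096944) = -51.3659371256
Extrapolated: (-51.3659371256) / 7 = -7.3379910179
Gap between inputs: 2.040e-02; correction applied: +0.0029148346.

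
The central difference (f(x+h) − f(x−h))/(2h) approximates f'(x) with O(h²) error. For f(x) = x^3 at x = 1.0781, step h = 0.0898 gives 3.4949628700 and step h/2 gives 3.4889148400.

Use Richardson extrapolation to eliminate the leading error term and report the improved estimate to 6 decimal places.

3.486899

Method order is 2; weight 2^2 = 4.
4·3.4889148400 = 13.9556593600; 13.9556593600 − 3.4949628700 = 10.4606964900
Denominator 4 − 1 = 3.
Result: 3.4868988300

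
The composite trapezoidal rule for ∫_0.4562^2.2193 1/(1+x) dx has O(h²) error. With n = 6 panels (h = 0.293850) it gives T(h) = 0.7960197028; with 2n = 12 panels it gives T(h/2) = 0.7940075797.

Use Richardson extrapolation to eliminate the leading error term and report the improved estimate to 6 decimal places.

0.793337

Order 2 gives 2^r = 4 and 2^r − 1 = 3.
Weighted: 3.1760303188 − 0.7960197028 = 2.3800106160
Denominator 4 − 1 = 3.
(4×0.7940075797 − 0.7960197028)/(4 − 1) = 0.7933368720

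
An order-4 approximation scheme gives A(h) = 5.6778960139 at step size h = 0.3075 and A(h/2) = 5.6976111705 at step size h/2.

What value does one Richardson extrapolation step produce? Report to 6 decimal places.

Error is O(h^4); halving h shrinks it by 2^4 = 16.
16 × 5.6976111705 = 91.1617787280; 91.1617787280 − 5.6778960139 = 85.4838827141
85.4838827141 ÷ 15 = 5.6989255143

5.698926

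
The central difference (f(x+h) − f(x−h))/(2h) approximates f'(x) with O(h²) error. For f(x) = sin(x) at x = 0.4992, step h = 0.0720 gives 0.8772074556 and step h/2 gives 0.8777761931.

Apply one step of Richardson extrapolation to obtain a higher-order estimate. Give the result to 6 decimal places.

With r = 2 the leading error scales as h^2, so the weight is 2^2 = 4.
4 × 0.8777761931 − 0.8772074556 = 2.6338973168
Divide by 2^2 − 1 = 3.
Result: 0.8779657723
Correction |R − A(h/2)| = 1.896e-04; gap |A(h/2) − A(h)| = 5.687e-04.

0.877966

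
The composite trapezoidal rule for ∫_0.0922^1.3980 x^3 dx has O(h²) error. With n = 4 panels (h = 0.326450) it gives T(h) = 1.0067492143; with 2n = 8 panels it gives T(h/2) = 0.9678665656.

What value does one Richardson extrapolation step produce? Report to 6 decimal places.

r = 2: numerator weight 4, denominator 3.
4*0.9678665656 = 3.8714662624; subtract 1.0067492143 → 2.8647170481
Divide by 2^2 − 1 = 3.
R = 2.8647170481/3 = 0.9549056827

0.954906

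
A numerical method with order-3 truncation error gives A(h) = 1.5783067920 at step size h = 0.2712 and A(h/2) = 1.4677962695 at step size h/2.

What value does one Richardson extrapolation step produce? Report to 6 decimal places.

1.452009

r = 3, so 2^r = 8.
Difference of the inputs: 1.4677962695 − 1.5783067920 = -0.1105105225
Divide by 2^3 − 1 = 7: (-0.1105105225)/7 = -0.0157872175
R = 1.4677962695 − 0.0157872175 = 1.4520090520
Gap between inputs: 1.105e-01; correction applied: −0.0157872175.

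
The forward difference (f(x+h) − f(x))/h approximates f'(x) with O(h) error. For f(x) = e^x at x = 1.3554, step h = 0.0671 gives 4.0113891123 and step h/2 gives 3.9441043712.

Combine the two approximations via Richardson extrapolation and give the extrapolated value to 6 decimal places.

3.876820

With r = 1 the leading error scales as h^1, so the weight is 2^1 = 2.
Numerator 2×A(h/2) − A(h) = 2×3.9441043712 − 4.0113891123 = 3.8768196301
R = 3.8768196301/1 = 3.8768196301
Shift from A(h/2): −0.0672847411.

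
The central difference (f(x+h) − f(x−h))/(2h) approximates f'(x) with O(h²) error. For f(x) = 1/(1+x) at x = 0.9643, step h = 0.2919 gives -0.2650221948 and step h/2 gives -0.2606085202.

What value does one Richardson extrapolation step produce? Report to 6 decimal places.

-0.259137

r = 2, so 2^r = 4.
Numerator 4·A(h/2) − A(h) = 4·(-0.2606085202) − (-0.2650221948) = -0.7774118860
Divide by 2^2 − 1 = 3.
Result: -0.2591372953
Shift from A(h/2): +0.0014712249.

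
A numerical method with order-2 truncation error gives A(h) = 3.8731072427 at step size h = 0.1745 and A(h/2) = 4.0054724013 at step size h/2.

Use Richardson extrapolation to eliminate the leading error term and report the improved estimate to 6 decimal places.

The method has order 2: 2^2 = 4.
4·4.0054724013 − 3.8731072427 = 12.1487823625
R = 12.1487823625/3 = 4.0495941208

4.049594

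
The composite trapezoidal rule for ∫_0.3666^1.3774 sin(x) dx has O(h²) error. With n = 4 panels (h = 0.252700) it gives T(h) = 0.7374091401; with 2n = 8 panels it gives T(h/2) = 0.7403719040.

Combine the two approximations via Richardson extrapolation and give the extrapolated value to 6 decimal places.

r = 2, so 2^r = 4.
Numerator 4*A(h/2) − A(h) = 4*0.7403719040 − 0.7374091401 = 2.2240784759
Divide by 2^2 − 1 = 3.
(4*0.7403719040 − 0.7374091401)/(4 − 1) = 0.7413594920
Correction |R − A(h/2)| = 9.876e-04; gap |A(h/2) − A(h)| = 2.963e-03.

0.741359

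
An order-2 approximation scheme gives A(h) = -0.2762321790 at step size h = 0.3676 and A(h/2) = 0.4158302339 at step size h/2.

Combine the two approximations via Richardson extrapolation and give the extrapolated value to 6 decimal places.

0.646518

The method has order 2: 2^2 = 4.
A(h/2) − A(h) = 0.4158302339 − (-0.2762321790) = 0.6920624129
Correction (A(h/2) − A(h))/(4 − 1) = 0.6920624129/3 = 0.2306874710
R = 0.4158302339 + 0.2306874710 = 0.6465177049
Gap between inputs: 6.921e-01; correction applied: +0.2306874710.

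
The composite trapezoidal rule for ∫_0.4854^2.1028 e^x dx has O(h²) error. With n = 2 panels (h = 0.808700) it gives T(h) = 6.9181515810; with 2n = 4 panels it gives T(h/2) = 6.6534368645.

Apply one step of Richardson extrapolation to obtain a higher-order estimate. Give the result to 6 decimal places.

r = 2: numerator weight 4, denominator 3.
A(h/2) − A(h) = 6.6534368645 − 6.9181515810 = -0.2647147165
Divide by 2^2 − 1 = 3: (-0.2647147165)/3 = -0.0882382388
R = 6.6534368645 − 0.0882382388 = 6.5651986257

6.565199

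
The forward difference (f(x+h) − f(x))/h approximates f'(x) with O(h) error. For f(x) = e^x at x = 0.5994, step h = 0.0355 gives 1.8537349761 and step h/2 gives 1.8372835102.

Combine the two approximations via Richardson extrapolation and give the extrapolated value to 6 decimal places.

1.820832

Leading term ∝ h^1; use weight 2 = 2^1.
Difference of the inputs: 1.8372835102 − 1.8537349761 = -0.0164514659
Divide by 2^1 − 1 = 1: (-0.0164514659)/1 = -0.0164514659
R = A(h/2) + (A(h/2) − A(h))/1 = 1.8372835102 − 0.0164514659 = 1.8208320443
Gap between inputs: 1.645e-02; correction applied: −0.0164514659.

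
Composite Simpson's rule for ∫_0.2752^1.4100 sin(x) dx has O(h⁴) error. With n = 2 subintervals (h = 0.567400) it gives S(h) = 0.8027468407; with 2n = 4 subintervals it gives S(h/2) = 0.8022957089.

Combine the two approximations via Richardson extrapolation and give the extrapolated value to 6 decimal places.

Error is O(h^4); halving h shrinks it by 2^4 = 16.
Top: 16(0.8022957089) − (0.8027468407) = 12.0339845017
Denominator 16 − 1 = 15.
(16×0.8022957089 − 0.8027468407)/(16 − 1) = 0.8022656334

0.802266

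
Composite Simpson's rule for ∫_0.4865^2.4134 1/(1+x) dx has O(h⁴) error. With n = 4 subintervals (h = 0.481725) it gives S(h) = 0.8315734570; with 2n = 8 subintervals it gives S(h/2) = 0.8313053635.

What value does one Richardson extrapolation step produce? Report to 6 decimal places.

0.831287

r = 4: numerator weight 16, denominator 15.
Numerator 16 × A(h/2) − A(h) = 16 × 0.8313053635 − 0.8315734570 = 12.4693123590
Denominator 16 − 1 = 15.
Result: 0.8312874906
Gap between inputs: 2.681e-04; correction applied: −0.0000178729.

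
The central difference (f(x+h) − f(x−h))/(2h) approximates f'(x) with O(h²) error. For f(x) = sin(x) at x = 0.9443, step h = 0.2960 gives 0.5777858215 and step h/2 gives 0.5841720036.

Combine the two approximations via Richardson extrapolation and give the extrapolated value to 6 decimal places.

Method order is 2; weight 2^2 = 4.
Difference of the inputs: 0.5841720036 − 0.5777858215 = 0.0063861821
Divide by 2^2 − 1 = 3: 0.0063861821/3 = 0.0021287274
R = A(h/2) + (A(h/2) − A(h))/3 = 0.5841720036 + 0.0021287274 = 0.5863007310

0.586301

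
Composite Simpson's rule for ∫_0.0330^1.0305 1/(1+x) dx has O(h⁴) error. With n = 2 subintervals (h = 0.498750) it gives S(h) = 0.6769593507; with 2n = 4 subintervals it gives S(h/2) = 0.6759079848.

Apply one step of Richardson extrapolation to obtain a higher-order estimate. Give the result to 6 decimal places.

0.675838

The method has order 4: 2^4 = 16.
16 × 0.6759079848 = 10.8145277568; subtract 0.6769593507 → 10.1375684061
10.1375684061 ÷ 15 = 0.6758378937
Gap between inputs: 1.051e-03; correction applied: −0.0000700911.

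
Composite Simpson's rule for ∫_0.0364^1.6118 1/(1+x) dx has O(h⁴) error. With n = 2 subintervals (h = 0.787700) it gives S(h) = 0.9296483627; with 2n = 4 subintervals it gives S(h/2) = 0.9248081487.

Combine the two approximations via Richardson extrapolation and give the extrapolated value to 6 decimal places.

0.924485

With r = 4 the leading error scales as h^4, so the weight is 2^4 = 16.
2^4×A(h/2) = 14.7969303792; minus A(h) gives 13.8672820165.
Divide by 2^4 − 1 = 15.
(16×0.9248081487 − 0.9296483627)/(16 − 1) = 0.9244854678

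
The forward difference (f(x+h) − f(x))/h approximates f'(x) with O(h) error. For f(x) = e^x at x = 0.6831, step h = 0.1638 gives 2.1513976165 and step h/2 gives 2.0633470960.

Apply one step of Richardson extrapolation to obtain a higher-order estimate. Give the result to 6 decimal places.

1.975297

Method order is 1; weight 2^1 = 2.
Numerator 2×A(h/2) − A(h) = 2×2.0633470960 − 2.1513976165 = 1.9752965755
Divide by 2^1 − 1 = 1.
So the Richardson estimate is 1.9752965755.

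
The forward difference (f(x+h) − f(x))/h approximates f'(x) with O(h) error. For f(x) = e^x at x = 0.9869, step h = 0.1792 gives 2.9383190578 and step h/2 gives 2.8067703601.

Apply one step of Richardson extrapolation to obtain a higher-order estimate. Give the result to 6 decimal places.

2.675222

With r = 1 the leading error scales as h^1, so the weight is 2^1 = 2.
2×2.8067703601 = 5.6135407202; 5.6135407202 − 2.9383190578 = 2.6752216624
R = 2.6752216624/1 = 2.6752216624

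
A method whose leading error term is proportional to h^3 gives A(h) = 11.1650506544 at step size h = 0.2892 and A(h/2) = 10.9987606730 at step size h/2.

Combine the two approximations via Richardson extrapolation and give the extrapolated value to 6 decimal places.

10.975005

r = 3: numerator weight 8, denominator 7.
2^3×A(h/2) = 87.9900853840; minus A(h) gives 76.8250347296.
Denominator 8 − 1 = 7.
76.8250347296 ÷ 7 = 10.9750049614
Gap between inputs: 1.663e-01; correction applied: −0.0237557116.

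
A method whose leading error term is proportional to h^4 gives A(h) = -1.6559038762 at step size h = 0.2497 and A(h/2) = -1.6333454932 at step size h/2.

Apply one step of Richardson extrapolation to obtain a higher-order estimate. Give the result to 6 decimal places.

-1.631842

Method order is 4; weight 2^4 = 16.
16 × (-1.6333454932) − (-1.6559038762) = -24.4776240150
Extrapolated: (-24.4776240150) / 15 = -1.6318416010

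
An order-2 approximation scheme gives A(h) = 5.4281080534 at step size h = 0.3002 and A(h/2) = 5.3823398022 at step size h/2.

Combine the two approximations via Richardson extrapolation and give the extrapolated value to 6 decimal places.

5.367084

Error is O(h^2); halving h shrinks it by 2^2 = 4.
4·5.3823398022 − 5.4281080534 = 16.1012511554
Denominator 4 − 1 = 3.
Result: 5.3670837185
Gap between inputs: 4.577e-02; correction applied: −0.0152560837.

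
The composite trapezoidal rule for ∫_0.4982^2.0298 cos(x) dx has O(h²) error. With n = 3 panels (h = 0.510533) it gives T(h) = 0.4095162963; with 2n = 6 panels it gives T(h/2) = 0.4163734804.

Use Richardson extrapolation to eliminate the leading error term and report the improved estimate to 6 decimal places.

Method order is 2; weight 2^2 = 4.
Numerator 4*A(h/2) − A(h) = 4*0.4163734804 − 0.4095162963 = 1.2559776253
Divide by 2^2 − 1 = 3.
Result: 0.4186592084

0.418659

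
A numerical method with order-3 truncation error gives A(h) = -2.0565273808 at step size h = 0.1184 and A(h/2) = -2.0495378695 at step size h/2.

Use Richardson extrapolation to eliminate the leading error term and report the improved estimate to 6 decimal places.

-2.048539

Leading term ∝ h^3; use weight 8 = 2^3.
Top: 8(-2.0495378695) − (-2.0565273808) = -14.3397755752
Divide by 2^3 − 1 = 7.
Result: -2.0485393679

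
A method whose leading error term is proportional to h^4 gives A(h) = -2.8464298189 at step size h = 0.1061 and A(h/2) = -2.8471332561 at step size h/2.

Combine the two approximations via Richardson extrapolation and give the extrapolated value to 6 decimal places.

-2.847180

Error is O(h^4); halving h shrinks it by 2^4 = 16.
16×(-2.8471332561) − (-2.8464298189) = -42.7077022787
Extrapolated: (-42.7077022787) / 15 = -2.8471801519
Correction |R − A(h/2)| = 4.690e-05; gap |A(h/2) − A(h)| = 7.034e-04.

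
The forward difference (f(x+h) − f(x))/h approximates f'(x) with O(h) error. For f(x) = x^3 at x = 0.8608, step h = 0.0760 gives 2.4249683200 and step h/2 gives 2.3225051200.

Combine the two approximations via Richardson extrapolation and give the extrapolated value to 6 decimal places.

With r = 1 the leading error scales as h^1, so the weight is 2^1 = 2.
2^1×A(h/2) = 4.6450102400; minus A(h) gives 2.2200419200.
Divide by 2^1 − 1 = 1.
2.2200419200 ÷ 1 = 2.2200419200

2.220042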